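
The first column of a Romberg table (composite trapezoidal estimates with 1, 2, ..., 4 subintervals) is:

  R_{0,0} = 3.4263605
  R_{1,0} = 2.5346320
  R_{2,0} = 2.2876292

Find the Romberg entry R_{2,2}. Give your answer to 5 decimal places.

2.20316

Richardson extrapolation on the trapezoidal column (denominator 4−1=3):
R_{1,1} = (4·2.5346320 − 3.4263605) / 3 = 2.2373892
R_{2,1} = (4·2.2876292 − 2.5346320) / 3 = 2.2052949
R_{2,2} = (16·2.2052949 − 2.2373892) / 15 = 2.2031553
(Column j=1 coincides with Simpson's rule on the same nodes.)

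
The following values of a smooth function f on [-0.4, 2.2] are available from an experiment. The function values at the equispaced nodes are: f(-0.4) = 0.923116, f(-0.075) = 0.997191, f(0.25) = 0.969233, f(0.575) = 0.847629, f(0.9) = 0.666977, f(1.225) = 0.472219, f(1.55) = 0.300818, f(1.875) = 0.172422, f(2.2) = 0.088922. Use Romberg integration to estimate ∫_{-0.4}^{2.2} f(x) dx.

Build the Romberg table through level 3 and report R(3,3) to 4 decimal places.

1.6080

R(0,0) (trapezoid, 1 panel, h=2.6000): 1.315649
R(1,0) (trapezoid, 2 panels, h=1.3000): 1.524895
R(2,0) (trapezoid, 4 panels, h=0.6500): 1.587981
R(3,0) (trapezoid, 8 panels, h=0.3250): 1.603065
R(1,1) = 1.524895 + (1.524895 − 1.315649)/3 = 1.594644
R(2,1) = 1.587981 + (1.587981 − 1.524895)/3 = 1.609010
R(3,1) = 1.603065 + (1.603065 − 1.587981)/3 = 1.608093
R(2,2) = 1.609010 + (1.609010 − 1.594644)/15 = 1.609968
R(3,2) = 1.608093 + (1.608093 − 1.609010)/15 = 1.608032
R(3,3) = 1.608032 + (1.608032 − 1.609968)/63 = 1.608001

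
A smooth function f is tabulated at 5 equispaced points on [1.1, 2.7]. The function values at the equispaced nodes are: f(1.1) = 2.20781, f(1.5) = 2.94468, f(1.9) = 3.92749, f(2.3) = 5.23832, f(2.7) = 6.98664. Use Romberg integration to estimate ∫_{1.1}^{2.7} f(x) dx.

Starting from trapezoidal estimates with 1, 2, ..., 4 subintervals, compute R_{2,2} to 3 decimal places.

R_{0,0} (trapezoid, 1 panel, h=1.6000): 7.35556
R_{1,0} (trapezoid, 2 panels, h=0.8000): 6.81977
R_{2,0} (trapezoid, 4 panels, h=0.4000): 6.68309
R_{1,1} = 6.81977 + (6.81977 − 7.35556)/3 = 6.64117
R_{2,1} = 6.68309 + (6.68309 − 6.81977)/3 = 6.63753
R_{2,2} = 6.63753 + (6.63753 − 6.64117)/15 = 6.63729

6.637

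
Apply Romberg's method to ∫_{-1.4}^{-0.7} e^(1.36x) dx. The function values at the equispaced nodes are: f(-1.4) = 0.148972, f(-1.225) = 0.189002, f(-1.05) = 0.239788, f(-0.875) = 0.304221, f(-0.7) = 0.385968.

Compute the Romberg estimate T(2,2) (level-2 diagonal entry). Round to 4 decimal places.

T(0,0) (trapezoid, 1 panel, h=0.7000): 0.187229
T(1,0) (trapezoid, 2 panels, h=0.3500): 0.177540
T(2,0) (trapezoid, 4 panels, h=0.1750): 0.175084
T(1,1) = 0.177540 + (0.177540 − 0.187229)/3 = 0.174310
T(2,1) = 0.175084 + (0.175084 − 0.177540)/3 = 0.174265
T(2,2) = 0.174265 + (0.174265 − 0.174310)/15 = 0.174262

0.1743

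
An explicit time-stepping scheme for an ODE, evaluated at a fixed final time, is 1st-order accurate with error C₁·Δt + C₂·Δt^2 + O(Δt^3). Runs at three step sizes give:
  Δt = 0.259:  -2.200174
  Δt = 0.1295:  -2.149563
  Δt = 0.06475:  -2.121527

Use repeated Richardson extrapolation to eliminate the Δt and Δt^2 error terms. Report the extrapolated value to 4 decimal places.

-2.0917

First eliminate the Δt term (factor 2^1 = 2):
  B₁ = (2·(-2.149563) − (-2.200174))/1 = -2.098952
  B₂ = (2·(-2.121527) − (-2.149563))/1 = -2.093491
Then eliminate the Δt^2 term (factor 2^2 = 4):
  (4·(-2.093491) − (-2.098952))/3 = -2.091671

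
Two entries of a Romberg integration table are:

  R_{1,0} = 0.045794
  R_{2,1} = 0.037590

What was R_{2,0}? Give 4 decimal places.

From R_{2,1} = (4·R_{2,0} − R_{1,0})/3, solve for R_{2,0}:
4·R_{2,0} = 3·0.037590 + 0.045794 = 0.158564
R_{2,0} = 0.039641

0.0396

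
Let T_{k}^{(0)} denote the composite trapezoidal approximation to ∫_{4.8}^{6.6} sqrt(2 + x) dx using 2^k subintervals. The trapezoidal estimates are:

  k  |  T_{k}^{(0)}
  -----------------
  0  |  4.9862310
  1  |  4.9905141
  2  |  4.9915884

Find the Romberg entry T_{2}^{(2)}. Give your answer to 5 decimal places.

4.99195

Richardson extrapolation on the trapezoidal column (denominator 4−1=3):
T_{1}^{(1)} = 4.9905141 + (4.9905141 − 4.9862310)/3 = 4.9919418
T_{2}^{(1)} = 4.9915884 + (4.9915884 − 4.9905141)/3 = 4.9919465
T_{2}^{(2)} = 4.9919465 + (4.9919465 − 4.9919418)/15 = 4.9919468
(Column j=1 coincides with Simpson's rule on the same nodes.)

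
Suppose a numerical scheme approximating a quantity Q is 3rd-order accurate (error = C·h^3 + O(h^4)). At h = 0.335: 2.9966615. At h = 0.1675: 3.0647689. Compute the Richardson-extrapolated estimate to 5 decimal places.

3.07450

The leading error scales as h^3; refining by a factor of 2 reduces it by 2^3 = 8.
Extrapolated value = (8·A(h/2) − A(h)) / (8 − 1)
= (8·3.0647689 − 2.9966615) / 7
= 21.5214897 / 7 = 3.0744985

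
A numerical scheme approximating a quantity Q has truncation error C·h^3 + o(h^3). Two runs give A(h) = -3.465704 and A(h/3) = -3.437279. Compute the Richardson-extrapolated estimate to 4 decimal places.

-3.4362

The leading error scales as h^3; refining by a factor of 3 reduces it by 3^3 = 27.
Extrapolated value = (27·A(h/3) − A(h)) / (27 − 1)
= (27·(-3.437279) − (-3.465704)) / 26
= -89.340829 / 26 = -3.436186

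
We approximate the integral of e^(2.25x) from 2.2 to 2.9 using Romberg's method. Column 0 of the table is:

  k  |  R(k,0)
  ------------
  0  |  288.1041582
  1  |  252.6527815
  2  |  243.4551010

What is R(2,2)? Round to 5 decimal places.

R(1,1) = (4·252.6527815 − 288.1041582) / 3 = 240.8356559
R(2,1) = 243.4551010 + (243.4551010 − 252.6527815)/3 = 240.3892075
R(2,2) = 240.3892075 + (240.3892075 − 240.8356559)/15 = 240.3594443

240.35944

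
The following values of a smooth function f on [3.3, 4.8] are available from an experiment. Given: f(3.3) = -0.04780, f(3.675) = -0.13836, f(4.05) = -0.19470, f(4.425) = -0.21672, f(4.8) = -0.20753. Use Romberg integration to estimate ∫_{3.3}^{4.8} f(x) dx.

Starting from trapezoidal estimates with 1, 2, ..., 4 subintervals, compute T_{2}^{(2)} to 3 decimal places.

T_{0}^{(0)} (trapezoid, 1 panel, h=1.5000): -0.19150
T_{1}^{(0)} (trapezoid, 2 panels, h=0.7500): -0.24177
T_{2}^{(0)} (trapezoid, 4 panels, h=0.3750): -0.25404
T_{1}^{(1)} = -0.24177 + (-0.24177 − (-0.19150))/3 = -0.25853
T_{2}^{(1)} = -0.25404 + (-0.25404 − (-0.24177))/3 = -0.25813
T_{2}^{(2)} = -0.25813 + (-0.25813 − (-0.25853))/15 = -0.25810

-0.258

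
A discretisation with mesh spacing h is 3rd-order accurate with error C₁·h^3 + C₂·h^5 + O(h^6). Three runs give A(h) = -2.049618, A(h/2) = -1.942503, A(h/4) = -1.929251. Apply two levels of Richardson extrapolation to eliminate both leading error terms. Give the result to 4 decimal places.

-1.9274

First eliminate the h^3 term (factor 2^3 = 8):
  B₁ = (8·(-1.942503) − (-2.049618))/7 = -1.927201
  B₂ = (8·(-1.929251) − (-1.942503))/7 = -1.927358
Then eliminate the h^5 term (factor 2^5 = 32):
  (32·(-1.927358) − (-1.927201))/31 = -1.927363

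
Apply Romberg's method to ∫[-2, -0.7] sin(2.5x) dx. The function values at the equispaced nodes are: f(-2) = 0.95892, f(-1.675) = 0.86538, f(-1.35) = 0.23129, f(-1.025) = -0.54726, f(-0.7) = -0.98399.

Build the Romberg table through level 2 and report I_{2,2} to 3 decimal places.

0.185

I_{0,0} (trapezoid, 1 panel, h=1.3000): -0.01630
I_{1,0} (trapezoid, 2 panels, h=0.6500): 0.14219
I_{2,0} (trapezoid, 4 panels, h=0.3250): 0.17448
I_{1,1} = 0.14219 + (0.14219 − (-0.01630))/3 = 0.19502
I_{2,1} = 0.17448 + (0.17448 − 0.14219)/3 = 0.18524
I_{2,2} = 0.18524 + (0.18524 − 0.19502)/15 = 0.18459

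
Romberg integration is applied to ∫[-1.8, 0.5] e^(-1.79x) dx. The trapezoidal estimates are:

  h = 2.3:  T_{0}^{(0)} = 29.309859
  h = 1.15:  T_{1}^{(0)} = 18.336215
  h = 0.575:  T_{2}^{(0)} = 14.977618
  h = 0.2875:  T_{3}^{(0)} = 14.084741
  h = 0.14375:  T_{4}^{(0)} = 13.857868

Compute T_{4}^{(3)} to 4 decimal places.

13.7819

Richardson extrapolation on the trapezoidal column (denominator 4−1=3):
T_{2}^{(1)} = 14.977618 + (14.977618 − 18.336215)/3 = 13.858086
T_{3}^{(1)} = (4·14.084741 − 14.977618) / 3 = 13.787115
T_{4}^{(1)} = (4·13.857868 − 14.084741) / 3 = 13.782244
T_{3}^{(2)} = 13.787115 + (13.787115 − 13.858086)/15 = 13.782384
T_{4}^{(2)} = 13.782244 + (13.782244 − 13.787115)/15 = 13.781919
T_{4}^{(3)} = (64·13.781919 − 13.782384) / 63 = 13.781912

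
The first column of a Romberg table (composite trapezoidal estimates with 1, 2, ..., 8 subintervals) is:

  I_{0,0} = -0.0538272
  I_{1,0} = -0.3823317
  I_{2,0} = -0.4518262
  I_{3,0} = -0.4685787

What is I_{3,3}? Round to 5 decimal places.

-0.47411

I_{1,1} = -0.3823317 + (-0.3823317 − (-0.0538272))/3 = -0.4918332
I_{2,1} = -0.4518262 + (-0.4518262 − (-0.3823317))/3 = -0.4749910
I_{3,1} = -0.4685787 + (-0.4685787 − (-0.4518262))/3 = -0.4741629
I_{2,2} = (16·(-0.4749910) − (-0.4918332)) / 15 = -0.4738682
I_{3,2} = -0.4741629 + (-0.4741629 − (-0.4749910))/15 = -0.4741077
I_{3,3} = (64·(-0.4741077) − (-0.4738682)) / 63 = -0.4741115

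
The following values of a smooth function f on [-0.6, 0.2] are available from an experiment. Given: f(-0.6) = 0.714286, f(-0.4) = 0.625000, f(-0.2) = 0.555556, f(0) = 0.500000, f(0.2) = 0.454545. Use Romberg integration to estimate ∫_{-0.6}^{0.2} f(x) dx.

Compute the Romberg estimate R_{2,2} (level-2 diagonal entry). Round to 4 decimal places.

0.4520

R_{0,0} (trapezoid, 1 panel, h=0.8000): 0.467532
R_{1,0} (trapezoid, 2 panels, h=0.4000): 0.455989
R_{2,0} (trapezoid, 4 panels, h=0.2000): 0.452994
R_{1,1} = 0.455989 + (0.455989 − 0.467532)/3 = 0.452141
R_{2,1} = 0.452994 + (0.452994 − 0.455989)/3 = 0.451996
R_{2,2} = 0.451996 + (0.451996 − 0.452141)/15 = 0.451986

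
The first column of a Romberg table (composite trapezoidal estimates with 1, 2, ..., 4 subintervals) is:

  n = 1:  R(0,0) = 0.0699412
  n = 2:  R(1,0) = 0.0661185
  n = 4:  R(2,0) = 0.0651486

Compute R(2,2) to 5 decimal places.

0.06482

R(1,1) = 0.0661185 + (0.0661185 − 0.0699412)/3 = 0.0648443
R(2,1) = (4·0.0651486 − 0.0661185) / 3 = 0.0648253
R(2,2) = 0.0648253 + (0.0648253 − 0.0648443)/15 = 0.0648240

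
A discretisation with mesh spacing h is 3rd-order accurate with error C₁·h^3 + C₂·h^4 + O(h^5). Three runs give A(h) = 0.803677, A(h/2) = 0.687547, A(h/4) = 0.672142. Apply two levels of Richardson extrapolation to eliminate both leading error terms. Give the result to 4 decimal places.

First eliminate the h^3 term (factor 2^3 = 8):
  B₁ = (8·0.687547 − 0.803677)/7 = 0.670957
  B₂ = (8·0.672142 − 0.687547)/7 = 0.669941
Then eliminate the h^4 term (factor 2^4 = 16):
  (16·0.669941 − 0.670957)/15 = 0.669873

0.6699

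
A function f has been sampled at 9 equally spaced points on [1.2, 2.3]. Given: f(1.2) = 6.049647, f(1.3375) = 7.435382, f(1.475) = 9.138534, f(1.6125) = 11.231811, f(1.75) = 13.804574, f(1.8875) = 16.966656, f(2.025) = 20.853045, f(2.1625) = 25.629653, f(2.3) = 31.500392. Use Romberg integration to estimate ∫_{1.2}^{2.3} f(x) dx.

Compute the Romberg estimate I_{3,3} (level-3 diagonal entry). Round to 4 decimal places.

I_{0,0} (trapezoid, 1 panel, h=1.1000): 20.652521
I_{1,0} (trapezoid, 2 panels, h=0.5500): 17.918776
I_{2,0} (trapezoid, 4 panels, h=0.2750): 17.207072
I_{3,0} (trapezoid, 8 panels, h=0.1375): 17.027268
I_{1,1} = 17.918776 + (17.918776 − 20.652521)/3 = 17.007528
I_{2,1} = 17.207072 + (17.207072 − 17.918776)/3 = 16.969837
I_{3,1} = 17.027268 + (17.027268 − 17.207072)/3 = 16.967333
I_{2,2} = 16.969837 + (16.969837 − 17.007528)/15 = 16.967324
I_{3,2} = 16.967333 + (16.967333 − 16.969837)/15 = 16.967166
I_{3,3} = 16.967166 + (16.967166 − 16.967324)/63 = 16.967163

16.9672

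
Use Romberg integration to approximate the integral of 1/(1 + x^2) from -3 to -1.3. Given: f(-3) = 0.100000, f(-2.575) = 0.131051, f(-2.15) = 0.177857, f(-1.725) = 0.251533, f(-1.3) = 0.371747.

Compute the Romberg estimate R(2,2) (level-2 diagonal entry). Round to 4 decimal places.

0.3339

R(0,0) (trapezoid, 1 panel, h=1.7000): 0.400985
R(1,0) (trapezoid, 2 panels, h=0.8500): 0.351671
R(2,0) (trapezoid, 4 panels, h=0.4250): 0.338434
R(1,1) = 0.351671 + (0.351671 − 0.400985)/3 = 0.335233
R(2,1) = 0.338434 + (0.338434 − 0.351671)/3 = 0.334022
R(2,2) = 0.334022 + (0.334022 − 0.335233)/15 = 0.333941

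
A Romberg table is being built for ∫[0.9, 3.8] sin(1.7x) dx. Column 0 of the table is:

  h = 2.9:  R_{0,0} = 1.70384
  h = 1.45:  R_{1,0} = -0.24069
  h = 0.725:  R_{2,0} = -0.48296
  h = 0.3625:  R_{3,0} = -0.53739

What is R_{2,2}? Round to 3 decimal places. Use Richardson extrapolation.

Richardson extrapolation on the trapezoidal column (denominator 4−1=3):
R_{1,1} = (4·(-0.24069) − 1.70384) / 3 = -0.88887
R_{2,1} = (4·(-0.48296) − (-0.24069)) / 3 = -0.56372
R_{2,2} = (16·(-0.56372) − (-0.88887)) / 15 = -0.54204
(Column j=1 coincides with Simpson's rule on the same nodes.)

-0.542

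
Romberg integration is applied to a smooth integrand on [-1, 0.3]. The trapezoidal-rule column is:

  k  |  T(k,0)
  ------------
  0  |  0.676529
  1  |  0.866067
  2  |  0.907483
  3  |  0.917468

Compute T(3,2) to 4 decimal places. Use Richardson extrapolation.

Richardson extrapolation on the trapezoidal column (denominator 4−1=3):
T(2,1) = (4·0.907483 − 0.866067) / 3 = 0.921288
T(3,1) = 0.917468 + (0.917468 − 0.907483)/3 = 0.920796
T(3,2) = 0.920796 + (0.920796 − 0.921288)/15 = 0.920763

0.9208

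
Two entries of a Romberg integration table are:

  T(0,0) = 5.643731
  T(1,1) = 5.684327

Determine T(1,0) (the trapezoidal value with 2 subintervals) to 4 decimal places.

5.6742

From T(1,1) = (4·T(1,0) − T(0,0))/3, solve for T(1,0):
4·T(1,0) = 3·5.684327 + 5.643731 = 22.696712
T(1,0) = 5.674178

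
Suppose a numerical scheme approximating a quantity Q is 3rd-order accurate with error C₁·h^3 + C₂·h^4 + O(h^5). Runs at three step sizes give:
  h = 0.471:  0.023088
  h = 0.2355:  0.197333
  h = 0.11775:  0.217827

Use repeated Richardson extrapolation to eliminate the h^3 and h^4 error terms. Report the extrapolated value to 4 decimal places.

0.2207

First eliminate the h^3 term (factor 2^3 = 8):
  B₁ = (8·0.197333 − 0.023088)/7 = 0.222225
  B₂ = (8·0.217827 − 0.197333)/7 = 0.220755
Then eliminate the h^4 term (factor 2^4 = 16):
  (16·0.220755 − 0.222225)/15 = 0.220657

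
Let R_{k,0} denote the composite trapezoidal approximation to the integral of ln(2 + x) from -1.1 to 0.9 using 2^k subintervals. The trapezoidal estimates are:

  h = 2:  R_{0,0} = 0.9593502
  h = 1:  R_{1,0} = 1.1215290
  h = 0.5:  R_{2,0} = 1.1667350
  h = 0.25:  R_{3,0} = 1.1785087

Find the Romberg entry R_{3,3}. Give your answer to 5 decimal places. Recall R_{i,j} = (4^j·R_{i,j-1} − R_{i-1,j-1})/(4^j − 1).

1.18248

Richardson extrapolation on the trapezoidal column (denominator 4−1=3):
R_{1,1} = (4·1.1215290 − 0.9593502) / 3 = 1.1755886
R_{2,1} = 1.1667350 + (1.1667350 − 1.1215290)/3 = 1.1818037
R_{3,1} = (4·1.1785087 − 1.1667350) / 3 = 1.1824333
R_{2,2} = (16·1.1818037 − 1.1755886) / 15 = 1.1822180
R_{3,2} = 1.1824333 + (1.1824333 − 1.1818037)/15 = 1.1824753
R_{3,3} = (64·1.1824753 − 1.1822180) / 63 = 1.1824794
(Column j=1 coincides with Simpson's rule on the same nodes.)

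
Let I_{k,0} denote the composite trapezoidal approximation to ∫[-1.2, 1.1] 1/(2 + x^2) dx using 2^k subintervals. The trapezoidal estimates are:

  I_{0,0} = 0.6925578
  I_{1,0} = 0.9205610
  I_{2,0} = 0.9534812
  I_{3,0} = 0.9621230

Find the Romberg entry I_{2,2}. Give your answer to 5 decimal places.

Richardson extrapolation on the trapezoidal column (denominator 4−1=3):
I_{1,1} = (4·0.9205610 − 0.6925578) / 3 = 0.9965621
I_{2,1} = (4·0.9534812 − 0.9205610) / 3 = 0.9644546
I_{2,2} = 0.9644546 + (0.9644546 − 0.9965621)/15 = 0.9623141
(Column j=1 coincides with Simpson's rule on the same nodes.)

0.96231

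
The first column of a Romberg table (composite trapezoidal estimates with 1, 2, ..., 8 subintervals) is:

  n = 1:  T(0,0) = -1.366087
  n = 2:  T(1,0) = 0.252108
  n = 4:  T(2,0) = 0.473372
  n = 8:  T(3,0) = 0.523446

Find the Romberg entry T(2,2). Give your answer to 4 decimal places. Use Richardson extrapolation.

0.5308

T(1,1) = 0.252108 + (0.252108 − (-1.366087))/3 = 0.791506
T(2,1) = (4·0.473372 − 0.252108) / 3 = 0.547127
T(2,2) = 0.547127 + (0.547127 − 0.791506)/15 = 0.530835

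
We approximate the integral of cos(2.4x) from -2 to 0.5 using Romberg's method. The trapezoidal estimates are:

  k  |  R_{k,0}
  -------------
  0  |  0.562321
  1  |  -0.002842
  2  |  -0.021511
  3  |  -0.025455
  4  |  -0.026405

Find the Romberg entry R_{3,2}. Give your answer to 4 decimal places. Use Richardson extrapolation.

R_{2,1} = (4·(-0.021511) − (-0.002842)) / 3 = -0.027734
R_{3,1} = (4·(-0.025455) − (-0.021511)) / 3 = -0.026770
R_{3,2} = (16·(-0.026770) − (-0.027734)) / 15 = -0.026706

-0.0267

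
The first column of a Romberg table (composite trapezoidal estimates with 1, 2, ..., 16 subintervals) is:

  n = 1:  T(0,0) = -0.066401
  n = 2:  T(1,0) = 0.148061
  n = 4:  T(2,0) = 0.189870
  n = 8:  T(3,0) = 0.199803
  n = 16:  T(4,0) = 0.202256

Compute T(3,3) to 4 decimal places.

T(1,1) = (4·0.148061 − (-0.066401)) / 3 = 0.219548
T(2,1) = (4·0.189870 − 0.148061) / 3 = 0.203806
T(3,1) = (4·0.199803 − 0.189870) / 3 = 0.203114
T(2,2) = 0.203806 + (0.203806 − 0.219548)/15 = 0.202757
T(3,2) = 0.203114 + (0.203114 − 0.203806)/15 = 0.203068
T(3,3) = (64·0.203068 − 0.202757) / 63 = 0.203073

0.2031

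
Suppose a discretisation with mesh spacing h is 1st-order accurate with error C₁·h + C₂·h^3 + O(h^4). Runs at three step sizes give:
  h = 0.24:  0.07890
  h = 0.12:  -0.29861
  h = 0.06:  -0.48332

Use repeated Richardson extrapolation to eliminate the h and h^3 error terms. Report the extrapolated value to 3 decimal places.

-0.667

First eliminate the h term (factor 2^1 = 2):
  B₁ = (2·(-0.29861) − 0.07890)/1 = -0.67612
  B₂ = (2·(-0.48332) − (-0.29861))/1 = -0.66803
Then eliminate the h^3 term (factor 2^3 = 8):
  (8·(-0.66803) − (-0.67612))/7 = -0.66687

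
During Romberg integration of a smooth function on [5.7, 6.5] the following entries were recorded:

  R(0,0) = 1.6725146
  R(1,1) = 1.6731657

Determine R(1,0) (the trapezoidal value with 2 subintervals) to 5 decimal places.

From R(1,1) = (4·R(1,0) − R(0,0))/3, solve for R(1,0):
4·R(1,0) = 3·1.6731657 + 1.6725146 = 6.6920117
R(1,0) = 1.6730029

1.67300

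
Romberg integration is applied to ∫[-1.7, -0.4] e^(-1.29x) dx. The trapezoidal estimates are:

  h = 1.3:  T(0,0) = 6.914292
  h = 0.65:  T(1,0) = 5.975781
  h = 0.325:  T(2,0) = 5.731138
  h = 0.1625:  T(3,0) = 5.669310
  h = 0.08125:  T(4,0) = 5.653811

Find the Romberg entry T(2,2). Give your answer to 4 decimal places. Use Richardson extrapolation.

5.6487

Richardson extrapolation on the trapezoidal column (denominator 4−1=3):
T(1,1) = 5.975781 + (5.975781 − 6.914292)/3 = 5.662944
T(2,1) = 5.731138 + (5.731138 − 5.975781)/3 = 5.649590
T(2,2) = (16·5.649590 − 5.662944) / 15 = 5.648700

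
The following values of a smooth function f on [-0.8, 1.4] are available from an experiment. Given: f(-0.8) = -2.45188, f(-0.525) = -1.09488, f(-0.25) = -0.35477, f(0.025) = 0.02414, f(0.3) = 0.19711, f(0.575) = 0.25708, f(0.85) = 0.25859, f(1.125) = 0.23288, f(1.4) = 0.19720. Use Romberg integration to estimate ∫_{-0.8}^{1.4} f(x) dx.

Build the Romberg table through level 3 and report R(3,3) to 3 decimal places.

R(0,0) (trapezoid, 1 panel, h=2.2000): -2.48015
R(1,0) (trapezoid, 2 panels, h=1.1000): -1.02325
R(2,0) (trapezoid, 4 panels, h=0.5500): -0.56453
R(3,0) (trapezoid, 8 panels, h=0.2750): -0.44198
R(1,1) = -1.02325 + (-1.02325 − (-2.48015))/3 = -0.53762
R(2,1) = -0.56453 + (-0.56453 − (-1.02325))/3 = -0.41162
R(3,1) = -0.44198 + (-0.44198 − (-0.56453))/3 = -0.40113
R(2,2) = -0.41162 + (-0.41162 − (-0.53762))/15 = -0.40322
R(3,2) = -0.40113 + (-0.40113 − (-0.41162))/15 = -0.40043
R(3,3) = -0.40043 + (-0.40043 − (-0.40322))/63 = -0.40039

-0.400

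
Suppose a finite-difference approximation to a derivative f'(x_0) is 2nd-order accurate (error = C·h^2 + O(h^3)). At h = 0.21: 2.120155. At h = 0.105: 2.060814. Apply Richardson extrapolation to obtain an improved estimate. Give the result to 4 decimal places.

The leading error scales as h^2; refining by a factor of 2 reduces it by 2^2 = 4.
Extrapolated value = (4·A(h/2) − A(h)) / (4 − 1)
= (4·2.060814 − 2.120155) / 3
= 6.123101 / 3 = 2.041034

2.0410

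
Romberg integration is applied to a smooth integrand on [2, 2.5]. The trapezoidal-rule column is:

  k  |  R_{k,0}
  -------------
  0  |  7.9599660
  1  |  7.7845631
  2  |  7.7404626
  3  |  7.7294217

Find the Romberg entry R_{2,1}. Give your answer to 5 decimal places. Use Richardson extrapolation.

Richardson extrapolation on the trapezoidal column (denominator 4−1=3):
R_{2,1} = 7.7404626 + (7.7404626 − 7.7845631)/3 = 7.7257624

7.72576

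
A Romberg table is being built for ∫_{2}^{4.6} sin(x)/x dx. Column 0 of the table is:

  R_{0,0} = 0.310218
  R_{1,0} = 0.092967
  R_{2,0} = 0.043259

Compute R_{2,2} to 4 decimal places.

0.0271

Richardson extrapolation on the trapezoidal column (denominator 4−1=3):
R_{1,1} = (4·0.092967 − 0.310218) / 3 = 0.020550
R_{2,1} = (4·0.043259 − 0.092967) / 3 = 0.026690
R_{2,2} = 0.026690 + (0.026690 − 0.020550)/15 = 0.027099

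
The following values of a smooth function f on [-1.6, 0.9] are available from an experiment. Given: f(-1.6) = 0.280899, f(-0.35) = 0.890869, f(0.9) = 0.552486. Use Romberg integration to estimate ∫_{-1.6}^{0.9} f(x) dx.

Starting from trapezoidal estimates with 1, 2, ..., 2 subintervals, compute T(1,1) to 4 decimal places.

T(0,0) (trapezoid, 1 panel, h=2.5000): 1.041731
T(1,0) (trapezoid, 2 panels, h=1.2500): 1.634452
T(1,1) = 1.634452 + (1.634452 − 1.041731)/3 = 1.832026

1.8320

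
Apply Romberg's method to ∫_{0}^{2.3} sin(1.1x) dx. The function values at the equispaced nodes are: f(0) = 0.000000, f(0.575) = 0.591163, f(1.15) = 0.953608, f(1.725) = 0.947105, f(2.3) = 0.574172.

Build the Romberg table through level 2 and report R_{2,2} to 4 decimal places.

R_{0,0} (trapezoid, 1 panel, h=2.3000): 0.660298
R_{1,0} (trapezoid, 2 panels, h=1.1500): 1.426798
R_{2,0} (trapezoid, 4 panels, h=0.5750): 1.597903
R_{1,1} = 1.426798 + (1.426798 − 0.660298)/3 = 1.682298
R_{2,1} = 1.597903 + (1.597903 − 1.426798)/3 = 1.654938
R_{2,2} = 1.654938 + (1.654938 − 1.682298)/15 = 1.653114

1.6531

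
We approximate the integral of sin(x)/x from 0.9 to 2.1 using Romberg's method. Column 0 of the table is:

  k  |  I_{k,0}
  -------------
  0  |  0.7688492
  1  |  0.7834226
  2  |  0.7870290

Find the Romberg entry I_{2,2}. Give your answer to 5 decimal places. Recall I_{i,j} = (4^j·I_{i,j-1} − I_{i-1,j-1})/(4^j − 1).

Richardson extrapolation on the trapezoidal column (denominator 4−1=3):
I_{1,1} = 0.7834226 + (0.7834226 − 0.7688492)/3 = 0.7882804
I_{2,1} = 0.7870290 + (0.7870290 − 0.7834226)/3 = 0.7882311
I_{2,2} = (16·0.7882311 − 0.7882804) / 15 = 0.7882278
(Column j=1 coincides with Simpson's rule on the same nodes.)

0.78823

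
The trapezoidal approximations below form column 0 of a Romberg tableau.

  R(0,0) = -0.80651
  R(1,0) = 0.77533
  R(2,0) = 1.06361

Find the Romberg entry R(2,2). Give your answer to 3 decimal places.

Richardson extrapolation on the trapezoidal column (denominator 4−1=3):
R(1,1) = (4·0.77533 − (-0.80651)) / 3 = 1.30261
R(2,1) = (4·1.06361 − 0.77533) / 3 = 1.15970
R(2,2) = (16·1.15970 − 1.30261) / 15 = 1.15017

1.150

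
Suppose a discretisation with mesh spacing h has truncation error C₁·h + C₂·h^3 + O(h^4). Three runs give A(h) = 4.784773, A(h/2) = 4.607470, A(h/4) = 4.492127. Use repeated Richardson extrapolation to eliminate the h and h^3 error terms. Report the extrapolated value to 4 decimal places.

4.3692

First eliminate the h term (factor 2^1 = 2):
  B₁ = (2·4.607470 − 4.784773)/1 = 4.430167
  B₂ = (2·4.492127 − 4.607470)/1 = 4.376784
Then eliminate the h^3 term (factor 2^3 = 8):
  (8·4.376784 − 4.430167)/7 = 4.369158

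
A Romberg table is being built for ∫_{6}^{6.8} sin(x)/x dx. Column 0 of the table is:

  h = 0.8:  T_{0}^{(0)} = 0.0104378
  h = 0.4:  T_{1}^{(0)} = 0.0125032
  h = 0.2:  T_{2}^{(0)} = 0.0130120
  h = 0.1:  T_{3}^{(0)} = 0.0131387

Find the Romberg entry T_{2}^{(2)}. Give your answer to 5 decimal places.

Richardson extrapolation on the trapezoidal column (denominator 4−1=3):
T_{1}^{(1)} = 0.0125032 + (0.0125032 − 0.0104378)/3 = 0.0131917
T_{2}^{(1)} = (4·0.0130120 − 0.0125032) / 3 = 0.0131816
T_{2}^{(2)} = 0.0131816 + (0.0131816 − 0.0131917)/15 = 0.0131809
(Column j=1 coincides with Simpson's rule on the same nodes.)

0.01318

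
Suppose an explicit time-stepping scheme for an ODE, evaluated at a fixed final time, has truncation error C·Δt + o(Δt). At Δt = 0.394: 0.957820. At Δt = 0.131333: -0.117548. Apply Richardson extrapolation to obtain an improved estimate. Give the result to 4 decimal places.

The leading error scales as Δt; refining by a factor of 3 reduces it by 3^1 = 3.
Extrapolated value = (3·A(Δt/3) − A(Δt)) / (3 − 1)
= (3·(-0.117548) − 0.957820) / 2
= -1.310464 / 2 = -0.655232

-0.6552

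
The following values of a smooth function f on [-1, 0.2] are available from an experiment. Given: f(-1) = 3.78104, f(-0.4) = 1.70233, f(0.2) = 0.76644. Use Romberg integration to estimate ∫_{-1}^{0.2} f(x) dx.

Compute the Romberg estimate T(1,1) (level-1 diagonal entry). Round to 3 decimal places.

T(0,0) (trapezoid, 1 panel, h=1.2000): 2.72849
T(1,0) (trapezoid, 2 panels, h=0.6000): 2.38564
T(1,1) = 2.38564 + (2.38564 − 2.72849)/3 = 2.27136

2.271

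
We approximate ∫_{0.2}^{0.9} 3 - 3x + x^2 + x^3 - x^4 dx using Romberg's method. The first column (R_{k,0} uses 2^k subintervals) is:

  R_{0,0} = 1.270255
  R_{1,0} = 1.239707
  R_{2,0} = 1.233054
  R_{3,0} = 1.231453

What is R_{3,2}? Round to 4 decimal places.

Richardson extrapolation on the trapezoidal column (denominator 4−1=3):
R_{2,1} = (4·1.233054 − 1.239707) / 3 = 1.230836
R_{3,1} = (4·1.231453 − 1.233054) / 3 = 1.230919
R_{3,2} = 1.230919 + (1.230919 − 1.230836)/15 = 1.230925

1.2309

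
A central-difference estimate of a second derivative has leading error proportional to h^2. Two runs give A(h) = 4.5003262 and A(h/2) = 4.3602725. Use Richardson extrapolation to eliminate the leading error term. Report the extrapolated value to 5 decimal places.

The leading error scales as h^2; refining by a factor of 2 reduces it by 2^2 = 4.
Extrapolated value = (4·A(h/2) − A(h)) / (4 − 1)
= (4·4.3602725 − 4.5003262) / 3
= 12.9407638 / 3 = 4.3135879

4.31359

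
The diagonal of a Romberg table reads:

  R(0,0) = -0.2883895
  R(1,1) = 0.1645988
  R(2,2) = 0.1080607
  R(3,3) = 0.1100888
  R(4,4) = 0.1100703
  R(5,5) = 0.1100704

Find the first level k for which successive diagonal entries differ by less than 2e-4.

|R(1,1) − R(0,0)| = 0.4529883 ≥ 2e-4
|R(2,2) − R(1,1)| = 0.0565381 ≥ 2e-4
|R(3,3) − R(2,2)| = 0.0020281 ≥ 2e-4
|R(4,4) − R(3,3)| = 0.0000185 < 2e-4

k = 4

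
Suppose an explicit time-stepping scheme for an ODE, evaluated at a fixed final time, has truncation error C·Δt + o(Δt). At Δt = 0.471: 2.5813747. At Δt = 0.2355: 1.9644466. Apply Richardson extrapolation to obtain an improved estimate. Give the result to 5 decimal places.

1.34752

Extrapolated value = (2·A(Δt/2) − A(Δt)) / (2 − 1)
= (2·1.9644466 − 2.5813747) / 1
= 1.3475185 / 1 = 1.3475185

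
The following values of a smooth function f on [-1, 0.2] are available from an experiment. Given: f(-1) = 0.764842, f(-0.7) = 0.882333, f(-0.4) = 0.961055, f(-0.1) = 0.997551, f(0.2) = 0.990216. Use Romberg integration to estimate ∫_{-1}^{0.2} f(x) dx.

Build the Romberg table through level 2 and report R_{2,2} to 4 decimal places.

R_{0,0} (trapezoid, 1 panel, h=1.2000): 1.053035
R_{1,0} (trapezoid, 2 panels, h=0.6000): 1.103150
R_{2,0} (trapezoid, 4 panels, h=0.3000): 1.115540
R_{1,1} = 1.103150 + (1.103150 − 1.053035)/3 = 1.119855
R_{2,1} = 1.115540 + (1.115540 − 1.103150)/3 = 1.119670
R_{2,2} = 1.119670 + (1.119670 − 1.119855)/15 = 1.119658

1.1197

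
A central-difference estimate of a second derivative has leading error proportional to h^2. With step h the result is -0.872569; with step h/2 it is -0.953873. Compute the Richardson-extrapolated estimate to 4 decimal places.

-0.9810

Extrapolated value = (4·A(h/2) − A(h)) / (4 − 1)
= (4·(-0.953873) − (-0.872569)) / 3
= -2.942923 / 3 = -0.980974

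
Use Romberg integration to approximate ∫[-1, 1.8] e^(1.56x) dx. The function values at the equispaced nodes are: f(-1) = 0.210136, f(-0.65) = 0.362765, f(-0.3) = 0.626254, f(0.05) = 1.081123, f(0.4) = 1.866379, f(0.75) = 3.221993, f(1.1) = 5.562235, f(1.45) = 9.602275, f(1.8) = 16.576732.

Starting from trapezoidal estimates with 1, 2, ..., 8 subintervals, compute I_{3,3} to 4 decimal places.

10.4916

I_{0,0} (trapezoid, 1 panel, h=2.8000): 23.501615
I_{1,0} (trapezoid, 2 panels, h=1.4000): 14.363738
I_{2,0} (trapezoid, 4 panels, h=0.7000): 11.513811
I_{3,0} (trapezoid, 8 panels, h=0.3500): 10.750760
I_{1,1} = 14.363738 + (14.363738 − 23.501615)/3 = 11.317779
I_{2,1} = 11.513811 + (11.513811 − 14.363738)/3 = 10.563835
I_{3,1} = 10.750760 + (10.750760 − 11.513811)/3 = 10.496410
I_{2,2} = 10.563835 + (10.563835 − 11.317779)/15 = 10.513572
I_{3,2} = 10.496410 + (10.496410 − 10.563835)/15 = 10.491915
I_{3,3} = 10.491915 + (10.491915 − 10.513572)/63 = 10.491571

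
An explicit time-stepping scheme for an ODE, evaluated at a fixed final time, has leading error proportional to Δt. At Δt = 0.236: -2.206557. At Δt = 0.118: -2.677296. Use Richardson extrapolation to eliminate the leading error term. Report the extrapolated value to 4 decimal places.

-3.1480

The leading error scales as Δt; refining by a factor of 2 reduces it by 2^1 = 2.
Extrapolated value = (2·A(Δt/2) − A(Δt)) / (2 − 1)
= (2·(-2.677296) − (-2.206557)) / 1
= -3.148035 / 1 = -3.148035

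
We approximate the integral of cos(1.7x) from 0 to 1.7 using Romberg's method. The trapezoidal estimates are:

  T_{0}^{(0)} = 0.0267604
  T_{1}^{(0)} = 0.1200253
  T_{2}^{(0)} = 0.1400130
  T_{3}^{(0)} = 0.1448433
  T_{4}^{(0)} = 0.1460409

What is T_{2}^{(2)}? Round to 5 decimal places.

Richardson extrapolation on the trapezoidal column (denominator 4−1=3):
T_{1}^{(1)} = 0.1200253 + (0.1200253 − 0.0267604)/3 = 0.1511136
T_{2}^{(1)} = (4·0.1400130 − 0.1200253) / 3 = 0.1466756
T_{2}^{(2)} = 0.1466756 + (0.1466756 − 0.1511136)/15 = 0.1463797

0.14638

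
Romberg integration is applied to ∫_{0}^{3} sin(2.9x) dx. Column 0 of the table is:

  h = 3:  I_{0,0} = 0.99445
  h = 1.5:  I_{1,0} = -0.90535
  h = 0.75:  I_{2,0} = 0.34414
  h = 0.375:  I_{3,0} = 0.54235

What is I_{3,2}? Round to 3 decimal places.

0.598

Richardson extrapolation on the trapezoidal column (denominator 4−1=3):
I_{2,1} = (4·0.34414 − (-0.90535)) / 3 = 0.76064
I_{3,1} = (4·0.54235 − 0.34414) / 3 = 0.60842
I_{3,2} = 0.60842 + (0.60842 − 0.76064)/15 = 0.59827
(Column j=1 coincides with Simpson's rule on the same nodes.)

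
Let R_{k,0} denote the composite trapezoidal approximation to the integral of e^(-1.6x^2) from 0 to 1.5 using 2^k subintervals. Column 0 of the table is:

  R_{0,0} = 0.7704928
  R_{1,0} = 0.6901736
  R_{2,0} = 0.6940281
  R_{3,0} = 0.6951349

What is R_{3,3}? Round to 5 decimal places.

R_{1,1} = (4·0.6901736 − 0.7704928) / 3 = 0.6634005
R_{2,1} = 0.6940281 + (0.6940281 − 0.6901736)/3 = 0.6953129
R_{3,1} = (4·0.6951349 − 0.6940281) / 3 = 0.6955038
R_{2,2} = (16·0.6953129 − 0.6634005) / 15 = 0.6974404
R_{3,2} = 0.6955038 + (0.6955038 − 0.6953129)/15 = 0.6955165
R_{3,3} = 0.6955165 + (0.6955165 − 0.6974404)/63 = 0.6954860
(Column j=1 coincides with Simpson's rule on the same nodes.)

0.69549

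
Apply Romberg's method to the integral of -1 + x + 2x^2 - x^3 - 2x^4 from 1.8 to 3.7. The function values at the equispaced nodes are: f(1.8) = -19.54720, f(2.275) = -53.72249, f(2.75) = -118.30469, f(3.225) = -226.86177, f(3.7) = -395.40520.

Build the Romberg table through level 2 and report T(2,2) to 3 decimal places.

T(0,0) (trapezoid, 1 panel, h=1.9000): -394.20478
T(1,0) (trapezoid, 2 panels, h=0.9500): -309.49185
T(2,0) (trapezoid, 4 panels, h=0.4750): -288.02345
T(1,1) = -309.49185 + (-309.49185 − (-394.20478))/3 = -281.25421
T(2,1) = -288.02345 + (-288.02345 − (-309.49185))/3 = -280.86732
T(2,2) = -280.86732 + (-280.86732 − (-281.25421))/15 = -280.84153

-280.842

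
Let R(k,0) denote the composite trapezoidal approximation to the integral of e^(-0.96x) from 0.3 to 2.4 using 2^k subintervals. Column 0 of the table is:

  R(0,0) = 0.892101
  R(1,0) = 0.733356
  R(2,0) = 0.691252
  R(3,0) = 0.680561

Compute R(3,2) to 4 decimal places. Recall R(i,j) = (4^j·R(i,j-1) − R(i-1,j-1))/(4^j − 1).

0.6770

Richardson extrapolation on the trapezoidal column (denominator 4−1=3):
R(2,1) = (4·0.691252 − 0.733356) / 3 = 0.677217
R(3,1) = (4·0.680561 − 0.691252) / 3 = 0.676997
R(3,2) = 0.676997 + (0.676997 − 0.677217)/15 = 0.676982
(Column j=1 coincides with Simpson's rule on the same nodes.)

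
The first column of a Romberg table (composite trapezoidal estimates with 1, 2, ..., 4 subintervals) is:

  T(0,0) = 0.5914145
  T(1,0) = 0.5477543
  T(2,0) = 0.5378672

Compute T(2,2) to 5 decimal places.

Richardson extrapolation on the trapezoidal column (denominator 4−1=3):
T(1,1) = (4·0.5477543 − 0.5914145) / 3 = 0.5332009
T(2,1) = 0.5378672 + (0.5378672 − 0.5477543)/3 = 0.5345715
T(2,2) = 0.5345715 + (0.5345715 − 0.5332009)/15 = 0.5346629

0.53466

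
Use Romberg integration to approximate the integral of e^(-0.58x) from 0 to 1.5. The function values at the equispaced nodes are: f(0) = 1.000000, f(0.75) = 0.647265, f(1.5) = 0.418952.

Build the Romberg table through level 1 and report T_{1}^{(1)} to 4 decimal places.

T_{0}^{(0)} (trapezoid, 1 panel, h=1.5000): 1.064214
T_{1}^{(0)} (trapezoid, 2 panels, h=0.7500): 1.017556
T_{1}^{(1)} = 1.017556 + (1.017556 − 1.064214)/3 = 1.002003

1.0020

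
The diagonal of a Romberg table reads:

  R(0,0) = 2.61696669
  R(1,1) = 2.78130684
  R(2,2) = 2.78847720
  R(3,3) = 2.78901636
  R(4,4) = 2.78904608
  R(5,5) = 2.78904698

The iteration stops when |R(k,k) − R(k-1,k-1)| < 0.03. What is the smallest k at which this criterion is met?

k = 2

|R(1,1) − R(0,0)| = 0.16434015 ≥ 0.03
|R(2,2) − R(1,1)| = 0.00717036 < 0.03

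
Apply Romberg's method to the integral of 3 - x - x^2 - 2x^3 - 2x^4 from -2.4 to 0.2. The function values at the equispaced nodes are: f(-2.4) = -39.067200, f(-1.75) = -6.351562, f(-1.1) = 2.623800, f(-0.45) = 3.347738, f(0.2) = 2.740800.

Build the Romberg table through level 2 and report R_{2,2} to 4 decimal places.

-9.2133

R_{0,0} (trapezoid, 1 panel, h=2.6000): -47.224320
R_{1,0} (trapezoid, 2 panels, h=1.3000): -20.201220
R_{2,0} (trapezoid, 4 panels, h=0.6500): -12.053096
R_{1,1} = -20.201220 + (-20.201220 − (-47.224320))/3 = -11.193520
R_{2,1} = -12.053096 + (-12.053096 − (-20.201220))/3 = -9.337055
R_{2,2} = -9.337055 + (-9.337055 − (-11.193520))/15 = -9.213291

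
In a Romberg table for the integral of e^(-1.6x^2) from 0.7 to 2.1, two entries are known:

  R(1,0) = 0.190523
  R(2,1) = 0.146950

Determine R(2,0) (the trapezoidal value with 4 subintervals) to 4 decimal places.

From R(2,1) = (4·R(2,0) − R(1,0))/3, solve for R(2,0):
4·R(2,0) = 3·0.146950 + 0.190523 = 0.631373
R(2,0) = 0.157843

0.1578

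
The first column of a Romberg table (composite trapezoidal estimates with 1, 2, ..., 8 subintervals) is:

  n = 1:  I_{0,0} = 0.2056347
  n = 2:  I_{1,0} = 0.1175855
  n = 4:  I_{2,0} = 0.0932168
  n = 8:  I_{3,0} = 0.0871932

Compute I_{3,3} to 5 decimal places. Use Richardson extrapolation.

I_{1,1} = 0.1175855 + (0.1175855 − 0.2056347)/3 = 0.0882358
I_{2,1} = 0.0932168 + (0.0932168 − 0.1175855)/3 = 0.0850939
I_{3,1} = (4·0.0871932 − 0.0932168) / 3 = 0.0851853
I_{2,2} = (16·0.0850939 − 0.0882358) / 15 = 0.0848844
I_{3,2} = 0.0851853 + (0.0851853 − 0.0850939)/15 = 0.0851914
I_{3,3} = (64·0.0851914 − 0.0848844) / 63 = 0.0851963
(Column j=1 coincides with Simpson's rule on the same nodes.)

0.08520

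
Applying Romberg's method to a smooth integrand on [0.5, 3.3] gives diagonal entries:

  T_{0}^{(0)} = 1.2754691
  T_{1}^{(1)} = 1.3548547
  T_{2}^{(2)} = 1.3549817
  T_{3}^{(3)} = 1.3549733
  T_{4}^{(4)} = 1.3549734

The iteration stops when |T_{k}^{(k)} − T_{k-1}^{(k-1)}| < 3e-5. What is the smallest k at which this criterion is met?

|T_{1}^{(1)} − T_{0}^{(0)}| = 0.0793856 ≥ 3e-5
|T_{2}^{(2)} − T_{1}^{(1)}| = 0.0001270 ≥ 3e-5
|T_{3}^{(3)} − T_{2}^{(2)}| = 0.0000084 < 3e-5

k = 3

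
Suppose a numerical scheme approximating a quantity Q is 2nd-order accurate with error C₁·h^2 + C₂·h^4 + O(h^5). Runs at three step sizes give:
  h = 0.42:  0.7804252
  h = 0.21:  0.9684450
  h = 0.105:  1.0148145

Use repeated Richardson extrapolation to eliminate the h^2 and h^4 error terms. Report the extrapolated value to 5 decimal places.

First eliminate the h^2 term (factor 2^2 = 4):
  B₁ = (4·0.9684450 − 0.7804252)/3 = 1.0311183
  B₂ = (4·1.0148145 − 0.9684450)/3 = 1.0302710
Then eliminate the h^4 term (factor 2^4 = 16):
  (16·1.0302710 − 1.0311183)/15 = 1.0302145

1.03021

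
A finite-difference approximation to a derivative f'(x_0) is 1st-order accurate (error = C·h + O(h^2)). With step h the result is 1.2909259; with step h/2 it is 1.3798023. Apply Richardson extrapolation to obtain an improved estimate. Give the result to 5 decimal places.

1.46868

The leading error scales as h; refining by a factor of 2 reduces it by 2^1 = 2.
Extrapolated value = (2·A(h/2) − A(h)) / (2 − 1)
= (2·1.3798023 − 1.2909259) / 1
= 1.4686787 / 1 = 1.4686787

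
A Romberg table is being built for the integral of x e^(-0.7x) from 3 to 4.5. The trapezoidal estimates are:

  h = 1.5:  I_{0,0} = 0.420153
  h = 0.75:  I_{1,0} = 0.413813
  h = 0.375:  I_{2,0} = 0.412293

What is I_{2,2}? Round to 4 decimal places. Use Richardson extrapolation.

0.4118

Richardson extrapolation on the trapezoidal column (denominator 4−1=3):
I_{1,1} = 0.413813 + (0.413813 − 0.420153)/3 = 0.411700
I_{2,1} = 0.412293 + (0.412293 − 0.413813)/3 = 0.411786
I_{2,2} = 0.411786 + (0.411786 − 0.411700)/15 = 0.411792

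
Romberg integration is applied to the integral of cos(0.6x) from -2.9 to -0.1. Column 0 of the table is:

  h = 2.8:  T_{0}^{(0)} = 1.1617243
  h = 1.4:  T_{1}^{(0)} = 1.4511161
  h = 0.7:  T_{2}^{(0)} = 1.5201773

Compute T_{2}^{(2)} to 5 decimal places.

Richardson extrapolation on the trapezoidal column (denominator 4−1=3):
T_{1}^{(1)} = (4·1.4511161 − 1.1617243) / 3 = 1.5475800
T_{2}^{(1)} = (4·1.5201773 − 1.4511161) / 3 = 1.5431977
T_{2}^{(2)} = 1.5431977 + (1.5431977 − 1.5475800)/15 = 1.5429055

1.54291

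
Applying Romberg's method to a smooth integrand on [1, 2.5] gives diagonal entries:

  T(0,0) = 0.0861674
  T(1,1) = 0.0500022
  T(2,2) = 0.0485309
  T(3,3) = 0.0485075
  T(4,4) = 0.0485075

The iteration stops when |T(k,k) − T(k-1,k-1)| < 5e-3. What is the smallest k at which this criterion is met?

|T(1,1) − T(0,0)| = 0.0361652 ≥ 5e-3
|T(2,2) − T(1,1)| = 0.0014713 < 5e-3

k = 2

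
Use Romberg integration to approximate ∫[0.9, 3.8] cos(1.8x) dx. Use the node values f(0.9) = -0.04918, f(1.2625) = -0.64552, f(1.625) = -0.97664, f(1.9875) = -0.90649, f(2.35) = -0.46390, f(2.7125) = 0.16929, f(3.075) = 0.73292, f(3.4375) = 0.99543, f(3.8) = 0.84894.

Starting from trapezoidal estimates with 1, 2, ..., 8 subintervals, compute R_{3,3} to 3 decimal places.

R_{0,0} (trapezoid, 1 panel, h=2.9000): 1.15965
R_{1,0} (trapezoid, 2 panels, h=1.4500): -0.09283
R_{2,0} (trapezoid, 4 panels, h=0.7250): -0.22311
R_{3,0} (trapezoid, 8 panels, h=0.3625): -0.25195
R_{1,1} = -0.09283 + (-0.09283 − 1.15965)/3 = -0.51032
R_{2,1} = -0.22311 + (-0.22311 − (-0.09283))/3 = -0.26654
R_{3,1} = -0.25195 + (-0.25195 − (-0.22311))/3 = -0.26156
R_{2,2} = -0.26654 + (-0.26654 − (-0.51032))/15 = -0.25029
R_{3,2} = -0.26156 + (-0.26156 − (-0.26654))/15 = -0.26123
R_{3,3} = -0.26123 + (-0.26123 − (-0.25029))/63 = -0.26140

-0.261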